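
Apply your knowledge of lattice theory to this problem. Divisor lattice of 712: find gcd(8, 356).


In a divisor lattice, meet = gcd (greatest common divisor).
By Euclidean algorithm or factoring: gcd(8,356) = 4


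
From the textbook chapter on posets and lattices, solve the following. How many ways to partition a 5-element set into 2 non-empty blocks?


S(n,k) = k*S(n-1,k) + S(n-1,k-1).
S(4,2) = 7, S(4,1) = 1
S(5,2) = 2*7 + 1 = 14 + 1
S(5,2) = 15


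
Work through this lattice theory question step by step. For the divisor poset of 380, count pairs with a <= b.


The order relation is {(a,b) : a <= b}, reflexive so it includes (a,a).
Examples: (1,1), (1,10), (1,19), (1,190), (1,2), ...
Total ordered pairs: 54


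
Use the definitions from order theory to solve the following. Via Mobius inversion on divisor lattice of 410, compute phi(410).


phi(n) = n * prod_{p|n} (1 - 1/p).
Prime divisors of 410: [2, 5, 41]
phi(410) = 410 * (1 - 1/2) * (1 - 1/5) * (1 - 1/41)
phi(410) = 160


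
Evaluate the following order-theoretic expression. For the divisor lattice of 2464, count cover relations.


A cover relation a -< b holds when a < b with no c strictly between.
Cover relations:
  1 -< 2
  1 -< 7
  1 -< 11
  2 -< 4
  2 -< 14
  2 -< 22
  4 -< 8
  4 -< 28
  ...36 more
Total: 44


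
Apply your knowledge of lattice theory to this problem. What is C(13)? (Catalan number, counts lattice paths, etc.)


C(n) = C(2n, n) / (n+1).
C(26, 13) = 10400600
C(13) = 10400600 / 14 = 742900


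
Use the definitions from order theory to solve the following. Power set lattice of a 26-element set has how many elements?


Power set = 2^n.
2^26 = 67108864


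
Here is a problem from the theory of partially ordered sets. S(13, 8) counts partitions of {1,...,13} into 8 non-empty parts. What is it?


S(n,k) = k*S(n-1,k) + S(n-1,k-1).
S(12,8) = 159027, S(12,7) = 627396
S(13,8) = 8*159027 + 627396 = 1272216 + 627396
S(13,8) = 1899612


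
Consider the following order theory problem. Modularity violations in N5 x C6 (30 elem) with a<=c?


Modular law: if a <= c then a v (b ^ c) = (a v b) ^ c.
Check all triples (a,b,c) with a <= c among 30 elements.
  e.g. a=(a,0), b=(c,0), c=(b,0): lhs=(a,0) != rhs=(b,0)
  e.g. a=(a,0), b=(c,1), c=(b,0): lhs=(a,0) != rhs=(b,0)
Total violating triples: 126


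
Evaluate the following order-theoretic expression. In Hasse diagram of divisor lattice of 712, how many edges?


A cover relation a -< b holds when a < b with no c strictly between.
Cover relations:
  1 -< 2
  1 -< 89
  2 -< 4
  2 -< 178
  4 -< 8
  4 -< 356
  8 -< 712
  89 -< 178
  ...2 more
Total: 10


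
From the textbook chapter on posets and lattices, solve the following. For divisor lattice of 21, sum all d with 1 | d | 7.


Interval [1,7] in divisors of 21: [1, 7]
Sum = 8


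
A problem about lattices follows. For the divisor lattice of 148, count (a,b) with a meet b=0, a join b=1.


Complement pair (a,b): a meet b = bottom, a join b = top.
Here: gcd(a,b)=1 and lcm(a,b)=148, i.e. a*b=148 with a,b coprime.
Pairs found: (1,148), (4,37), (37,4), (148,1)
Total ordered pairs: 4


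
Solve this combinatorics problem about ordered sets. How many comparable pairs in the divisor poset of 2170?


A comparable pair {a,b} has a < b or b < a in the order.
Count unordered pairs where one element is strictly below the other.
Examples: {1,2}, {1,5}, {1,7}, {1,10}, ...
Total comparable pairs: 65


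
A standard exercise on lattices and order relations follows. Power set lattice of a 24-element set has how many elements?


Power set = 2^n.
2^24 = 16777216


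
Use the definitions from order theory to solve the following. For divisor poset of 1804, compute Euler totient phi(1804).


phi(n) = n * prod_{p|n} (1 - 1/p).
Prime divisors of 1804: [2, 11, 41]
phi(1804) = 1804 * (1 - 1/2) * (1 - 1/11) * (1 - 1/41)
phi(1804) = 800


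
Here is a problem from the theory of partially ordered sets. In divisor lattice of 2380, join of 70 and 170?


In a divisor lattice, join = lcm (least common multiple).
gcd(70,170) = 10
lcm(70,170) = 70*170/gcd = 11900/10 = 1190


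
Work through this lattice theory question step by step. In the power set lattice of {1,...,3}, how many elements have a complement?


An element a is complemented if some b has a meet b = bottom, a join b = top.
every subset A has complement S\A, so all elements are complemented.
Complemented elements: {}, {1}, {2}, {3}, {1,2}, {1,3}, ... (2 more)
Count: 8


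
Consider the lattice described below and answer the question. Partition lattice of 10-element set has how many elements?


B(n) = number of set partitions of an n-element set.
B(n) satisfies the recurrence: B(n+1) = sum_k C(n,k)*B(k).
B(10) = 115975


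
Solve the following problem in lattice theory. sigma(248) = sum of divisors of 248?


sigma(n) = sum of divisors.
Divisors of 248: [1, 2, 4, 8, 31, 62, 124, 248]
Sum = 480


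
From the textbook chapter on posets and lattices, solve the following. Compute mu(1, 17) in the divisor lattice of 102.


In a divisor lattice, mu(a,b) = mu(b/a) where mu is the classical Mobius function.
b/a = 17/1 = 17
Prime factorization of 17: primes [17]
17 is squarefree with 1 prime factor(s), so mu(17) = (-1)^1 = -1


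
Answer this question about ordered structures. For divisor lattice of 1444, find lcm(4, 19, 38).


In a divisor lattice, join = lcm (least common multiple).
Compute lcm iteratively: start with first element, then lcm(current, next).
Elements: [4, 19, 38]
lcm(4,19) = 76
lcm(76,38) = 76
Final lcm = 76


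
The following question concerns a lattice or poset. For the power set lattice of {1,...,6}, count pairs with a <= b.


The order relation is {(a,b) : a <= b}, reflexive so it includes (a,a).
Examples: ({},{}), ({},{1,2}), ({},{1,2,3}), ({},{1,2,3,4}), ({},{1,2,3,4,5}), ...
Total ordered pairs: 729


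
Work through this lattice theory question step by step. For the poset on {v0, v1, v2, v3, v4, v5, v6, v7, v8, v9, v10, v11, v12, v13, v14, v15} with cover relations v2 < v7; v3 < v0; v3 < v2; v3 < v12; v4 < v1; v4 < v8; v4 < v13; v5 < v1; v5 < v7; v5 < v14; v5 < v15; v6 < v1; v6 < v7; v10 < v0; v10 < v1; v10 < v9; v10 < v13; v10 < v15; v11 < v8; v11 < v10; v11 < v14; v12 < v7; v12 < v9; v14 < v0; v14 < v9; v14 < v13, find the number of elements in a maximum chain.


A chain is a totally ordered subset; we count the number of elements in a maximum chain.
Compute, for each element x, the size of the longest chain ending at x:
  v3: 1
  v4: 1
  v5: 1
  v6: 1
  v11: 1
  v2: 2
  ...
A maximum chain: v11 < v10 < v0
Number of elements in the longest chain: 3


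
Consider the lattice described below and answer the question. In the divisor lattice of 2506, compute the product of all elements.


Divisors of 2506: [1, 2, 7, 14, 179, 358, 1253, 2506]
Product = n^(d(n)/2) = 2506^(8/2)
Product = 39438852161296


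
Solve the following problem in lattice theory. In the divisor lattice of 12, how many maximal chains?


A maximal chain goes from the minimum element to a maximal element via cover relations.
Counting all min-to-max paths in the cover graph.
Total maximal chains: 3


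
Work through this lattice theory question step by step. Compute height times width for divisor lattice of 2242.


Height = length of longest chain minus 1; width = size of largest antichain.
A maximum chain: 1 | 59 | 1121 | 2242  (height 3).
A maximum antichain: {2, 19, 59}  (width 3).
Product = 3 * 3 = 9


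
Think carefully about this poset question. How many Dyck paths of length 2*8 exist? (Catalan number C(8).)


C(n) = C(2n, n) / (n+1).
C(16, 8) = 12870
C(8) = 12870 / 9 = 1430


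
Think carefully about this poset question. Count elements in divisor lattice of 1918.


Divisors of 1918: [1, 2, 7, 14, 137, 274, 959, 1918]
Count: 8


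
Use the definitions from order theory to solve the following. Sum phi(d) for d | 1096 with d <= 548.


Divisors of 1096 up to 548: [1, 2, 4, 8, 137, 274, 548]
phi values: [1, 1, 2, 4, 136, 136, 272]
Sum = 552


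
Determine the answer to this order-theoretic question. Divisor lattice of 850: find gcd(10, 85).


In a divisor lattice, meet = gcd (greatest common divisor).
By Euclidean algorithm or factoring: gcd(10,85) = 5


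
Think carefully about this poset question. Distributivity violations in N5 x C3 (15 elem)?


Distributive law: a ^ (b v c) = (a ^ b) v (a ^ c).
Check all 15^3 = 3375 ordered triples (a,b,c).
  e.g. a=(b,0), b=(a,0), c=(c,0): lhs=(b,0) != rhs=(a,0)
  e.g. a=(b,0), b=(a,0), c=(c,1): lhs=(b,0) != rhs=(a,0)
Total violating triples: 54


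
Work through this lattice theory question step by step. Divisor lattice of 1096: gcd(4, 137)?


Meet=gcd.
gcd(4,137)=1


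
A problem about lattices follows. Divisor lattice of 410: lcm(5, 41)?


Join=lcm.
gcd(5,41)=1
lcm=205


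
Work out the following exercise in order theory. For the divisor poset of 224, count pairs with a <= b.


The order relation is {(a,b) : a <= b}, reflexive so it includes (a,a).
Examples: (1,1), (1,112), (1,14), (1,16), (1,2), ...
Total ordered pairs: 63


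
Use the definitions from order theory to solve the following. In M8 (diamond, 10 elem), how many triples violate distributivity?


Distributive law: a ^ (b v c) = (a ^ b) v (a ^ c).
Check all 10^3 = 1000 ordered triples (a,b,c).
  e.g. a=a1, b=a2, c=a3: lhs=a1 != rhs=0
  e.g. a=a1, b=a2, c=a4: lhs=a1 != rhs=0
Total violating triples: 336


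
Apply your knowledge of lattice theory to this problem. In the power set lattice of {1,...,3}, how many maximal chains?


A maximal chain goes from the minimum element to a maximal element via cover relations.
Counting all min-to-max paths in the cover graph.
Total maximal chains: 6


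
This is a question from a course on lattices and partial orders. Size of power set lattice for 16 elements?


Power set = 2^n.
2^16 = 65536


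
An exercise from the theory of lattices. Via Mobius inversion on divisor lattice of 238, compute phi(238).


phi(n) = n * prod_{p|n} (1 - 1/p).
Prime divisors of 238: [2, 7, 17]
phi(238) = 238 * (1 - 1/2) * (1 - 1/7) * (1 - 1/17)
phi(238) = 96


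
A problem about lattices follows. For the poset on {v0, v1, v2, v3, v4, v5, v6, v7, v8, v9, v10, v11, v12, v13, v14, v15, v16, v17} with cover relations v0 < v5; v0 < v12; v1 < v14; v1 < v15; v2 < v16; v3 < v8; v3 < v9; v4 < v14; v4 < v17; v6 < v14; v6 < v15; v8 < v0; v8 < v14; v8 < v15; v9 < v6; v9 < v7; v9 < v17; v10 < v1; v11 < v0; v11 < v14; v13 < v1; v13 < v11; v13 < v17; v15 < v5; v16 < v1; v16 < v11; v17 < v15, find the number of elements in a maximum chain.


A chain is a totally ordered subset; we count the number of elements in a maximum chain.
Compute, for each element x, the size of the longest chain ending at x:
  v2: 1
  v3: 1
  v4: 1
  v10: 1
  v13: 1
  v8: 2
  ...
A maximum chain: v2 < v16 < v11 < v0 < v5
Number of elements in the longest chain: 5


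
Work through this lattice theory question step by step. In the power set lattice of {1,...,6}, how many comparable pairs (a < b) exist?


A comparable pair {a,b} has a < b or b < a in the order.
Count unordered pairs where one element is strictly below the other.
Examples: {{},{1}}, {{},{2}}, {{},{3}}, {{},{4}}, ...
Total comparable pairs: 665


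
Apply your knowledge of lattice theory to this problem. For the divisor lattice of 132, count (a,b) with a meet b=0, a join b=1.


Complement pair (a,b): a meet b = bottom, a join b = top.
Here: gcd(a,b)=1 and lcm(a,b)=132, i.e. a*b=132 with a,b coprime.
Pairs found: (1,132), (3,44), (4,33), (11,12), ... (4 more)
Total ordered pairs: 8


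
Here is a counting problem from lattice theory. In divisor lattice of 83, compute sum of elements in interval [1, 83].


Interval [1,83] in divisors of 83: [1, 83]
Sum = 84


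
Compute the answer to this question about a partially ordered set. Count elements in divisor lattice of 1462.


Divisors of 1462: [1, 2, 17, 34, 43, 86, 731, 1462]
Count: 8


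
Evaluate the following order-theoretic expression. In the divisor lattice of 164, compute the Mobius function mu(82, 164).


In a divisor lattice, mu(a,b) = mu(b/a) where mu is the classical Mobius function.
b/a = 164/82 = 2
Prime factorization of 2: primes [2]
2 is squarefree with 1 prime factor(s), so mu(2) = (-1)^1 = -1


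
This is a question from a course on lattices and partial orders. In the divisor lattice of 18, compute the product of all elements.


Divisors of 18: [1, 2, 3, 6, 9, 18]
Product = n^(d(n)/2) = 18^(6/2)
Product = 5832


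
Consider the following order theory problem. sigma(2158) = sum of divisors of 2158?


sigma(n) = sum of divisors.
Divisors of 2158: [1, 2, 13, 26, 83, 166, 1079, 2158]
Sum = 3528


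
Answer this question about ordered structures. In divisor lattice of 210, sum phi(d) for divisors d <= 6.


Divisors of 210 up to 6: [1, 2, 3, 5, 6]
phi values: [1, 1, 2, 4, 2]
Sum = 10


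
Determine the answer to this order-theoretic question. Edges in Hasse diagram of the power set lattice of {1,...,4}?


A cover relation a -< b holds when a < b with no c strictly between.
Cover relations:
  {} -< {1}
  {} -< {2}
  {} -< {3}
  {} -< {4}
  {1} -< {1,2}
  {1} -< {1,3}
  {1} -< {1,4}
  {2} -< {1,2}
  ...24 more
Total: 32


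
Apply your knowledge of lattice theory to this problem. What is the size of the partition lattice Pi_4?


B(n) = number of set partitions of an n-element set.
B(n) satisfies the recurrence: B(n+1) = sum_k C(n,k)*B(k).
B(4) = 15


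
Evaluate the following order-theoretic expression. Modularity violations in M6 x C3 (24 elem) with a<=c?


Modular law: if a <= c then a v (b ^ c) = (a v b) ^ c.
Check all triples (a,b,c) with a <= c among 24 elements.
This lattice is modular (diamonds M_m and their chain-products are modular).
Total violating triples: 0


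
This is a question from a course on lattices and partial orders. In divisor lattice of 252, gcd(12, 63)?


Meet=gcd.
gcd(12,63)=3


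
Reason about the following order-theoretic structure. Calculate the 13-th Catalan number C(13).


C(n) = C(2n, n) / (n+1).
C(26, 13) = 10400600
C(13) = 10400600 / 14 = 742900


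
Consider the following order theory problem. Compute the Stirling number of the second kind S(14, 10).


S(n,k) = k*S(n-1,k) + S(n-1,k-1).
S(13,10) = 39325, S(13,9) = 359502
S(14,10) = 10*39325 + 359502 = 393250 + 359502
S(14,10) = 752752


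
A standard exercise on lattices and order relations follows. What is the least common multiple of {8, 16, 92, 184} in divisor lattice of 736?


In a divisor lattice, join = lcm (least common multiple).
Compute lcm iteratively: start with first element, then lcm(current, next).
Elements: [8, 16, 92, 184]
lcm(8,16) = 16
lcm(16,92) = 368
lcm(368,184) = 368
Final lcm = 368


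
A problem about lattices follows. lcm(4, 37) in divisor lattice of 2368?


Join=lcm.
gcd(4,37)=1
lcm=148


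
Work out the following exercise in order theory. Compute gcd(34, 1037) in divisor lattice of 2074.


In a divisor lattice, meet = gcd (greatest common divisor).
By Euclidean algorithm or factoring: gcd(34,1037) = 17


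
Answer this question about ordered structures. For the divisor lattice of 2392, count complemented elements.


An element a is complemented if some b has a meet b = bottom, a join b = top.
a is complemented iff gcd(a, n/a)=1, i.e. a is a unitary divisor of 2392.
Complemented elements: 1, 8, 13, 23, 104, 184, ... (2 more)
Count: 8


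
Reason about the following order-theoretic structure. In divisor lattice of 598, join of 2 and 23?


In a divisor lattice, join = lcm (least common multiple).
gcd(2,23) = 1
lcm(2,23) = 2*23/gcd = 46/1 = 46


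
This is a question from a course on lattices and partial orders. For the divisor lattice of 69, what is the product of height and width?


Height = length of longest chain minus 1; width = size of largest antichain.
A maximum chain: 1 | 23 | 69  (height 2).
A maximum antichain: {3, 23}  (width 2).
Product = 2 * 2 = 4


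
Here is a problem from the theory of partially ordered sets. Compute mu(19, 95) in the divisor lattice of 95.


In a divisor lattice, mu(a,b) = mu(b/a) where mu is the classical Mobius function.
b/a = 95/19 = 5
Prime factorization of 5: primes [5]
5 is squarefree with 1 prime factor(s), so mu(5) = (-1)^1 = -1


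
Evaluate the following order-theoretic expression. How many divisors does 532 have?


Divisors of 532: [1, 2, 4, 7, 14, 19, 28, 38, 76, 133, 266, 532]
Count: 12


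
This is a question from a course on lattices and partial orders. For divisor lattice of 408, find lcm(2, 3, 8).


In a divisor lattice, join = lcm (least common multiple).
Compute lcm iteratively: start with first element, then lcm(current, next).
Elements: [2, 3, 8]
lcm(2,3) = 6
lcm(6,8) = 24
Final lcm = 24


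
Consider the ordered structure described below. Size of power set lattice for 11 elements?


Power set = 2^n.
2^11 = 2048


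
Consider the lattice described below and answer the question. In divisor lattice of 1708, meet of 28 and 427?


In a divisor lattice, meet = gcd (greatest common divisor).
By Euclidean algorithm or factoring: gcd(28,427) = 7


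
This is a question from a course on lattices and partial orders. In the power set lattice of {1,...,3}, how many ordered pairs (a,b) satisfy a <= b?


The order relation is {(a,b) : a <= b}, reflexive so it includes (a,a).
Examples: ({},{}), ({},{1,2}), ({},{1,2,3}), ({},{1,3}), ({},{1}), ...
Total ordered pairs: 27


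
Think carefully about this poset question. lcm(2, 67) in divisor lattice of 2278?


Join=lcm.
gcd(2,67)=1
lcm=134


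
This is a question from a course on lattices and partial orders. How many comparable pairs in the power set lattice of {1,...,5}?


A comparable pair {a,b} has a < b or b < a in the order.
Count unordered pairs where one element is strictly below the other.
Examples: {{},{1}}, {{},{2}}, {{},{3}}, {{},{4}}, ...
Total comparable pairs: 211


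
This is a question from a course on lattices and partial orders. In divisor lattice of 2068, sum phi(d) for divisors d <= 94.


Divisors of 2068 up to 94: [1, 2, 4, 11, 22, 44, 47, 94]
phi values: [1, 1, 2, 10, 10, 20, 46, 46]
Sum = 136


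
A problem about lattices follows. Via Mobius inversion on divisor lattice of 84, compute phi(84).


phi(n) = n * prod_{p|n} (1 - 1/p).
Prime divisors of 84: [2, 3, 7]
phi(84) = 84 * (1 - 1/2) * (1 - 1/3) * (1 - 1/7)
phi(84) = 24


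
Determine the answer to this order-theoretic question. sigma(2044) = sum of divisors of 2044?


sigma(n) = sum of divisors.
Divisors of 2044: [1, 2, 4, 7, 14, 28, 73, 146, 292, 511, 1022, 2044]
Sum = 4144


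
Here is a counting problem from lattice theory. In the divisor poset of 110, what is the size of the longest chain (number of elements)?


A chain is a totally ordered subset; we count the number of elements in a maximum chain.
Compute, for each element x, the size of the longest chain ending at x:
  1: 1
  2: 2
  5: 2
  11: 2
  10: 3
  22: 3
  ...
A maximum chain: 1 < 2 < 10 < 110
Number of elements in the longest chain: 4


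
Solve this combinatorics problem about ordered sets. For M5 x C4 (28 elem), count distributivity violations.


Distributive law: a ^ (b v c) = (a ^ b) v (a ^ c).
Check all 28^3 = 21952 ordered triples (a,b,c).
  e.g. a=(a1,0), b=(a2,0), c=(a3,0): lhs=(a1,0) != rhs=(0,0)
  e.g. a=(a1,0), b=(a2,0), c=(a3,1): lhs=(a1,0) != rhs=(0,0)
Total violating triples: 3840


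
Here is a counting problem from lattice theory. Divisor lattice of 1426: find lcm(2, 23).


In a divisor lattice, join = lcm (least common multiple).
gcd(2,23) = 1
lcm(2,23) = 2*23/gcd = 46/1 = 46


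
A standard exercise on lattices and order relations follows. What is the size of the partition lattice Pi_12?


B(n) = number of set partitions of an n-element set.
B(n) satisfies the recurrence: B(n+1) = sum_k C(n,k)*B(k).
B(12) = 4213597


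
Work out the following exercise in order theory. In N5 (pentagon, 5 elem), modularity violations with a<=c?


Modular law: if a <= c then a v (b ^ c) = (a v b) ^ c.
Check all triples (a,b,c) with a <= c among 5 elements.
  e.g. a=a, b=c, c=b: lhs=a != rhs=b
Total violating triples: 1


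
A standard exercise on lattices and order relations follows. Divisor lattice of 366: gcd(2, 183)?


Meet=gcd.
gcd(2,183)=1


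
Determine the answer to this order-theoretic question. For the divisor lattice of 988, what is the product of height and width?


Height = length of longest chain minus 1; width = size of largest antichain.
A maximum chain: 1 | 19 | 247 | 494 | 988  (height 4).
A maximum antichain: {4, 26, 38, 247}  (width 4).
Product = 4 * 4 = 16


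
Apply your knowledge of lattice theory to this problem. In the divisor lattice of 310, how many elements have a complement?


An element a is complemented if some b has a meet b = bottom, a join b = top.
a is complemented iff gcd(a, n/a)=1, i.e. a is a unitary divisor of 310.
Complemented elements: 1, 2, 5, 10, 31, 62, ... (2 more)
Count: 8


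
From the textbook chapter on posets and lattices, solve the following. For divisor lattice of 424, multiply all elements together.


Divisors of 424: [1, 2, 4, 8, 53, 106, 212, 424]
Product = n^(d(n)/2) = 424^(8/2)
Product = 32319410176


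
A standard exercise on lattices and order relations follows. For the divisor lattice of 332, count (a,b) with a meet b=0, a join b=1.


Complement pair (a,b): a meet b = bottom, a join b = top.
Here: gcd(a,b)=1 and lcm(a,b)=332, i.e. a*b=332 with a,b coprime.
Pairs found: (1,332), (4,83), (83,4), (332,1)
Total ordered pairs: 4


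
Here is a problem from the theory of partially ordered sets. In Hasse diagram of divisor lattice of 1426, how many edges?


A cover relation a -< b holds when a < b with no c strictly between.
Cover relations:
  1 -< 2
  1 -< 23
  1 -< 31
  2 -< 46
  2 -< 62
  23 -< 46
  23 -< 713
  31 -< 62
  ...4 more
Total: 12


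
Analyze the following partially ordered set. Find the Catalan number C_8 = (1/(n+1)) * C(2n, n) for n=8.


C(n) = C(2n, n) / (n+1).
C(16, 8) = 12870
C(8) = 12870 / 9 = 1430


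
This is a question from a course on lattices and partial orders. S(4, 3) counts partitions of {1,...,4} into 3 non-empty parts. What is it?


S(n,k) = k*S(n-1,k) + S(n-1,k-1).
S(3,3) = 1, S(3,2) = 3
S(4,3) = 3*1 + 3 = 3 + 3
S(4,3) = 6


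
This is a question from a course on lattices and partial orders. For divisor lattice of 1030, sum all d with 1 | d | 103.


Interval [1,103] in divisors of 1030: [1, 103]
Sum = 104


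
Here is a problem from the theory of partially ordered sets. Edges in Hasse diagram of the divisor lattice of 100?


A cover relation a -< b holds when a < b with no c strictly between.
Cover relations:
  1 -< 2
  1 -< 5
  2 -< 4
  2 -< 10
  4 -< 20
  5 -< 10
  5 -< 25
  10 -< 20
  ...4 more
Total: 12


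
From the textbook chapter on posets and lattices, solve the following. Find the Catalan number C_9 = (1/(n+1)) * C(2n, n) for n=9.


C(n) = C(2n, n) / (n+1).
C(18, 9) = 48620
C(9) = 48620 / 10 = 4862


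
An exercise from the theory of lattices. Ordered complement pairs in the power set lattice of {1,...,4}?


Complement pair (a,b): a meet b = bottom, a join b = top.
Here: A intersect B = {} and A union B = {1,...,4}.
Pairs found: ({},{1,2,3,4}), ({1},{2,3,4}), ({2},{1,3,4}), ({3},{1,2,4}), ... (12 more)
Total ordered pairs: 16


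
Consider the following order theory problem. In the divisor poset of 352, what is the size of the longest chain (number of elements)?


A chain is a totally ordered subset; we count the number of elements in a maximum chain.
Compute, for each element x, the size of the longest chain ending at x:
  1: 1
  2: 2
  11: 2
  4: 3
  8: 4
  22: 3
  ...
A maximum chain: 1 < 2 < 4 < 8 < 16 < 32 < 352
Number of elements in the longest chain: 7


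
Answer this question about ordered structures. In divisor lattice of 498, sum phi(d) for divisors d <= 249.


Divisors of 498 up to 249: [1, 2, 3, 6, 83, 166, 249]
phi values: [1, 1, 2, 2, 82, 82, 164]
Sum = 334


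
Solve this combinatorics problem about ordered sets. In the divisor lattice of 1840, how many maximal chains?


A maximal chain goes from the minimum element to a maximal element via cover relations.
Counting all min-to-max paths in the cover graph.
Total maximal chains: 30


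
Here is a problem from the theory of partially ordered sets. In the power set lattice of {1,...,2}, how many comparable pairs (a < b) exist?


A comparable pair {a,b} has a < b or b < a in the order.
Count unordered pairs where one element is strictly below the other.
Examples: {{},{1}}, {{},{2}}, {{},{1,2}}, {{1},{1,2}}, ...
Total comparable pairs: 5


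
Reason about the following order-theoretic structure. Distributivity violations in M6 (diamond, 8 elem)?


Distributive law: a ^ (b v c) = (a ^ b) v (a ^ c).
Check all 8^3 = 512 ordered triples (a,b,c).
  e.g. a=a1, b=a2, c=a3: lhs=a1 != rhs=0
  e.g. a=a1, b=a2, c=a4: lhs=a1 != rhs=0
Total violating triples: 120


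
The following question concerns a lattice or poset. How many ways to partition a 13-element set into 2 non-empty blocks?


S(n,k) = k*S(n-1,k) + S(n-1,k-1).
S(12,2) = 2047, S(12,1) = 1
S(13,2) = 2*2047 + 1 = 4094 + 1
S(13,2) = 4095


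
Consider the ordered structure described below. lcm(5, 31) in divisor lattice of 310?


Join=lcm.
gcd(5,31)=1
lcm=155


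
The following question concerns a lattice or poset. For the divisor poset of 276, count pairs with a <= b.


The order relation is {(a,b) : a <= b}, reflexive so it includes (a,a).
Examples: (1,1), (1,12), (1,138), (1,2), (1,23), ...
Total ordered pairs: 54


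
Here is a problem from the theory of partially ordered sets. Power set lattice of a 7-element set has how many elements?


Power set = 2^n.
2^7 = 128


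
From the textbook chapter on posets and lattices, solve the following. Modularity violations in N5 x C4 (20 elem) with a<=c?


Modular law: if a <= c then a v (b ^ c) = (a v b) ^ c.
Check all triples (a,b,c) with a <= c among 20 elements.
  e.g. a=(a,0), b=(c,0), c=(b,0): lhs=(a,0) != rhs=(b,0)
  e.g. a=(a,0), b=(c,1), c=(b,0): lhs=(a,0) != rhs=(b,0)
Total violating triples: 40


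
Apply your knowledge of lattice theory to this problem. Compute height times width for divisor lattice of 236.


Height = length of longest chain minus 1; width = size of largest antichain.
A maximum chain: 1 | 59 | 118 | 236  (height 3).
A maximum antichain: {2, 59}  (width 2).
Product = 3 * 2 = 6


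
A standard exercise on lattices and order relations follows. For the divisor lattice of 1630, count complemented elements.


An element a is complemented if some b has a meet b = bottom, a join b = top.
a is complemented iff gcd(a, n/a)=1, i.e. a is a unitary divisor of 1630.
Complemented elements: 1, 2, 5, 10, 163, 326, ... (2 more)
Count: 8


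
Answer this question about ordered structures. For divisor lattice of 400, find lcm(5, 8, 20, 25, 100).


In a divisor lattice, join = lcm (least common multiple).
Compute lcm iteratively: start with first element, then lcm(current, next).
Elements: [5, 8, 20, 25, 100]
lcm(5,8) = 40
lcm(40,20) = 40
lcm(40,25) = 200
lcm(200,100) = 200
Final lcm = 200


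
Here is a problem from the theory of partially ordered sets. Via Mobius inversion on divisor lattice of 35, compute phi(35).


phi(n) = n * prod_{p|n} (1 - 1/p).
Prime divisors of 35: [5, 7]
phi(35) = 35 * (1 - 1/5) * (1 - 1/7)
phi(35) = 24


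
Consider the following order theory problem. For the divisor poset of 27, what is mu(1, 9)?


In a divisor lattice, mu(a,b) = mu(b/a) where mu is the classical Mobius function.
b/a = 9/1 = 9
Prime factorization of 9: primes [3]
9 is not squarefree, so mu(9) = 0


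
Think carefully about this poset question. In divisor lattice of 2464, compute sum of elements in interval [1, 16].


Interval [1,16] in divisors of 2464: [1, 2, 4, 8, 16]
Sum = 31


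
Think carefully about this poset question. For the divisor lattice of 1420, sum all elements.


sigma(n) = sum of divisors.
Divisors of 1420: [1, 2, 4, 5, 10, 20, 71, 142, 284, 355, 710, 1420]
Sum = 3024


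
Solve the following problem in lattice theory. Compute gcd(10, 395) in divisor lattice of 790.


In a divisor lattice, meet = gcd (greatest common divisor).
By Euclidean algorithm or factoring: gcd(10,395) = 5


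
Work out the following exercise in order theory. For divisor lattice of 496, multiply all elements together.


Divisors of 496: [1, 2, 4, 8, 16, 31, 62, 124, 248, 496]
Product = n^(d(n)/2) = 496^(10/2)
Product = 30019840638976


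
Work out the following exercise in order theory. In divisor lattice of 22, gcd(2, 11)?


Meet=gcd.
gcd(2,11)=1


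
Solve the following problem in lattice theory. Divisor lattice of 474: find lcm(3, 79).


In a divisor lattice, join = lcm (least common multiple).
gcd(3,79) = 1
lcm(3,79) = 3*79/gcd = 237/1 = 237


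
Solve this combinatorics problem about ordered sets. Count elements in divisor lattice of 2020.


Divisors of 2020: [1, 2, 4, 5, 10, 20, 101, 202, 404, 505, 1010, 2020]
Count: 12


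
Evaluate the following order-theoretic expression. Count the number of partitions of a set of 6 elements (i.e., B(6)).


B(n) = number of set partitions of an n-element set.
B(n) satisfies the recurrence: B(n+1) = sum_k C(n,k)*B(k).
B(6) = 203


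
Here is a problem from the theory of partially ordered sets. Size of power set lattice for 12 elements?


Power set = 2^n.
2^12 = 4096


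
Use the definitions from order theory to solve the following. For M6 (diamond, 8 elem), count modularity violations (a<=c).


Modular law: if a <= c then a v (b ^ c) = (a v b) ^ c.
Check all triples (a,b,c) with a <= c among 8 elements.
This lattice is modular (diamonds M_m and their chain-products are modular).
Total violating triples: 0


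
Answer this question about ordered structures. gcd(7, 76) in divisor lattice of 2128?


Meet=gcd.
gcd(7,76)=1


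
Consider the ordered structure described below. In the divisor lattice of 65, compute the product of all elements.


Divisors of 65: [1, 5, 13, 65]
Product = n^(d(n)/2) = 65^(4/2)
Product = 4225


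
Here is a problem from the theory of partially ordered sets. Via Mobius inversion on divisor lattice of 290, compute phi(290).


phi(n) = n * prod_{p|n} (1 - 1/p).
Prime divisors of 290: [2, 5, 29]
phi(290) = 290 * (1 - 1/2) * (1 - 1/5) * (1 - 1/29)
phi(290) = 112


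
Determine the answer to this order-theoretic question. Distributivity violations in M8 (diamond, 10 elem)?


Distributive law: a ^ (b v c) = (a ^ b) v (a ^ c).
Check all 10^3 = 1000 ordered triples (a,b,c).
  e.g. a=a1, b=a2, c=a3: lhs=a1 != rhs=0
  e.g. a=a1, b=a2, c=a4: lhs=a1 != rhs=0
Total violating triples: 336


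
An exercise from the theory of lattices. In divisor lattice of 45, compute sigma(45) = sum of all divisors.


sigma(n) = sum of divisors.
Divisors of 45: [1, 3, 5, 9, 15, 45]
Sum = 78


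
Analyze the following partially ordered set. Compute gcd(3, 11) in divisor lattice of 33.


In a divisor lattice, meet = gcd (greatest common divisor).
By Euclidean algorithm or factoring: gcd(3,11) = 1


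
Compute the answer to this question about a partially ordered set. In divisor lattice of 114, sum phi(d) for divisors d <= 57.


Divisors of 114 up to 57: [1, 2, 3, 6, 19, 38, 57]
phi values: [1, 1, 2, 2, 18, 18, 36]
Sum = 78


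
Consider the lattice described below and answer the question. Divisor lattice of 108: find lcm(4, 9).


In a divisor lattice, join = lcm (least common multiple).
gcd(4,9) = 1
lcm(4,9) = 4*9/gcd = 36/1 = 36


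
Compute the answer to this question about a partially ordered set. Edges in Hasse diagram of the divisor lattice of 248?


A cover relation a -< b holds when a < b with no c strictly between.
Cover relations:
  1 -< 2
  1 -< 31
  2 -< 4
  2 -< 62
  4 -< 8
  4 -< 124
  8 -< 248
  31 -< 62
  ...2 more
Total: 10


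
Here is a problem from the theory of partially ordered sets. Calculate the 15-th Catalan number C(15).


C(n) = C(2n, n) / (n+1).
C(30, 15) = 155117520
C(15) = 155117520 / 16 = 9694845


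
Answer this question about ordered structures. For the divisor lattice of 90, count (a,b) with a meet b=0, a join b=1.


Complement pair (a,b): a meet b = bottom, a join b = top.
Here: gcd(a,b)=1 and lcm(a,b)=90, i.e. a*b=90 with a,b coprime.
Pairs found: (1,90), (2,45), (5,18), (9,10), ... (4 more)
Total ordered pairs: 8


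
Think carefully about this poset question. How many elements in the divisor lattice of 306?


Divisors of 306: [1, 2, 3, 6, 9, 17, 18, 34, 51, 102, 153, 306]
Count: 12


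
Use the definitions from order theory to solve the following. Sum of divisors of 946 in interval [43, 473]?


Interval [43,473] in divisors of 946: [43, 473]
Sum = 516


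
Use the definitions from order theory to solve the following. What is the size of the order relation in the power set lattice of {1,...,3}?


The order relation is {(a,b) : a <= b}, reflexive so it includes (a,a).
Examples: ({},{}), ({},{1,2}), ({},{1,2,3}), ({},{1,3}), ({},{1}), ...
Total ordered pairs: 27


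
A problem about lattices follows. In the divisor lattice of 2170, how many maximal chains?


A maximal chain goes from the minimum element to a maximal element via cover relations.
Counting all min-to-max paths in the cover graph.
Total maximal chains: 24


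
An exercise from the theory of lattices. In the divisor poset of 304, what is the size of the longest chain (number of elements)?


A chain is a totally ordered subset; we count the number of elements in a maximum chain.
Compute, for each element x, the size of the longest chain ending at x:
  1: 1
  2: 2
  19: 2
  4: 3
  8: 4
  38: 3
  ...
A maximum chain: 1 < 2 < 4 < 8 < 16 < 304
Number of elements in the longest chain: 6


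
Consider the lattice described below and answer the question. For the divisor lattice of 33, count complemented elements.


An element a is complemented if some b has a meet b = bottom, a join b = top.
a is complemented iff gcd(a, n/a)=1, i.e. a is a unitary divisor of 33.
Complemented elements: 1, 3, 11, 33
Count: 4


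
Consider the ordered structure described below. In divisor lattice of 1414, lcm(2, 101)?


Join=lcm.
gcd(2,101)=1
lcm=202


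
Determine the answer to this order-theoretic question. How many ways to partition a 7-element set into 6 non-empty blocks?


S(n,k) = k*S(n-1,k) + S(n-1,k-1).
S(6,6) = 1, S(6,5) = 15
S(7,6) = 6*1 + 15 = 6 + 15
S(7,6) = 21


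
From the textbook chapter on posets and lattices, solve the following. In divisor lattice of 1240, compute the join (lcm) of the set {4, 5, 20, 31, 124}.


In a divisor lattice, join = lcm (least common multiple).
Compute lcm iteratively: start with first element, then lcm(current, next).
Elements: [4, 5, 20, 31, 124]
lcm(4,5) = 20
lcm(20,20) = 20
lcm(20,31) = 620
lcm(620,124) = 620
Final lcm = 620


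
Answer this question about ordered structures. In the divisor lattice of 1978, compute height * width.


Height = length of longest chain minus 1; width = size of largest antichain.
A maximum chain: 1 | 43 | 989 | 1978  (height 3).
A maximum antichain: {2, 23, 43}  (width 3).
Product = 3 * 3 = 9


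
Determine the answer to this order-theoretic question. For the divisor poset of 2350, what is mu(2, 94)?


In a divisor lattice, mu(a,b) = mu(b/a) where mu is the classical Mobius function.
b/a = 94/2 = 47
Prime factorization of 47: primes [47]
47 is squarefree with 1 prime factor(s), so mu(47) = (-1)^1 = -1


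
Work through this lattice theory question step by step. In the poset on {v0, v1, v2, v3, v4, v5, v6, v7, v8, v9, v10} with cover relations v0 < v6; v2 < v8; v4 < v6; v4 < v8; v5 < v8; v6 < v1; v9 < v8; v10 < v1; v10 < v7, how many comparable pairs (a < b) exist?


A comparable pair {a,b} has a < b or b < a in the order.
Count unordered pairs where one element is strictly below the other.
Examples: {v0,v1}, {v0,v6}, {v1,v4}, {v1,v6}, ...
Total comparable pairs: 11


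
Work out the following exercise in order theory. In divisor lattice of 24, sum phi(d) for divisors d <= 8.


Divisors of 24 up to 8: [1, 2, 3, 4, 6, 8]
phi values: [1, 1, 2, 2, 2, 4]
Sum = 12


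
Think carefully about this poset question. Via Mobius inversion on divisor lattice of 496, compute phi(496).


phi(n) = n * prod_{p|n} (1 - 1/p).
Prime divisors of 496: [2, 31]
phi(496) = 496 * (1 - 1/2) * (1 - 1/31)
phi(496) = 240


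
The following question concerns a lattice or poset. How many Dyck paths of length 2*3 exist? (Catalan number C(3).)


C(n) = C(2n, n) / (n+1).
C(6, 3) = 20
C(3) = 20 / 4 = 5


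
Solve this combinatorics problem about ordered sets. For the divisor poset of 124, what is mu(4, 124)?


In a divisor lattice, mu(a,b) = mu(b/a) where mu is the classical Mobius function.
b/a = 124/4 = 31
Prime factorization of 31: primes [31]
31 is squarefree with 1 prime factor(s), so mu(31) = (-1)^1 = -1


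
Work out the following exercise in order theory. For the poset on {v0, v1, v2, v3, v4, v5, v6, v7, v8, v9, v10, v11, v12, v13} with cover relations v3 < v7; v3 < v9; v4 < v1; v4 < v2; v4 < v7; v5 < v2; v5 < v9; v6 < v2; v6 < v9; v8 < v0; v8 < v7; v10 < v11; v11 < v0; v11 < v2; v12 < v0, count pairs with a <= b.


The order relation is {(a,b) : a <= b}, reflexive so it includes (a,a).
Examples: (v0,v0), (v1,v1), (v10,v0), (v10,v10), (v10,v11), ...
Total ordered pairs: 31


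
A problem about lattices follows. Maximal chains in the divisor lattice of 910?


A maximal chain goes from the minimum element to a maximal element via cover relations.
Counting all min-to-max paths in the cover graph.
Total maximal chains: 24


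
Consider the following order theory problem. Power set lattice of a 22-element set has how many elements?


Power set = 2^n.
2^22 = 4194304


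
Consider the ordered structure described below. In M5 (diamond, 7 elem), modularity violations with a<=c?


Modular law: if a <= c then a v (b ^ c) = (a v b) ^ c.
Check all triples (a,b,c) with a <= c among 7 elements.
This lattice is modular (diamonds M_m and their chain-products are modular).
Total violating triples: 0


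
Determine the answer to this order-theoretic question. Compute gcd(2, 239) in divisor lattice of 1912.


In a divisor lattice, meet = gcd (greatest common divisor).
By Euclidean algorithm or factoring: gcd(2,239) = 1


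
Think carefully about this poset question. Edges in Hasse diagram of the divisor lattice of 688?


A cover relation a -< b holds when a < b with no c strictly between.
Cover relations:
  1 -< 2
  1 -< 43
  2 -< 4
  2 -< 86
  4 -< 8
  4 -< 172
  8 -< 16
  8 -< 344
  ...5 more
Total: 13


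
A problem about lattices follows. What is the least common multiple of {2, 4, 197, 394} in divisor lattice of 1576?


In a divisor lattice, join = lcm (least common multiple).
Compute lcm iteratively: start with first element, then lcm(current, next).
Elements: [2, 4, 197, 394]
lcm(2,4) = 4
lcm(4,197) = 788
lcm(788,394) = 788
Final lcm = 788


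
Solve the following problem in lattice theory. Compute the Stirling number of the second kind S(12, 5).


S(n,k) = k*S(n-1,k) + S(n-1,k-1).
S(11,5) = 246730, S(11,4) = 145750
S(12,5) = 5*246730 + 145750 = 1233650 + 145750
S(12,5) = 1379400


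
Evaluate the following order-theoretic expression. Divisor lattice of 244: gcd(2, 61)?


Meet=gcd.
gcd(2,61)=1


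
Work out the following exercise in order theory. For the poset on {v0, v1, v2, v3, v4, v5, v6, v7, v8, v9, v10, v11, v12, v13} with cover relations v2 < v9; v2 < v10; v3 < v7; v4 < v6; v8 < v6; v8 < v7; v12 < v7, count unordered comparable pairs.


A comparable pair {a,b} has a < b or b < a in the order.
Count unordered pairs where one element is strictly below the other.
Examples: {v2,v9}, {v2,v10}, {v3,v7}, {v4,v6}, ...
Total comparable pairs: 7
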